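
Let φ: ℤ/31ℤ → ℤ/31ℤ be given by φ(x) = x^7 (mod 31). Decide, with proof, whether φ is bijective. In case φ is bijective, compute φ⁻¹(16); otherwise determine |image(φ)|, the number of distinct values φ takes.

Since 31 is prime, the nonzero elements of ℤ/31ℤ form a cyclic group of order 30.
As gcd(7, 30) = 1, raising to the 7th power is a bijection on this group: if u^7 ≡ v^7 then (uv^{−1})^7 = 1, and the only element of order dividing gcd(7, 30) = 1 is 1, so u = v.
With φ(0) = 0 this makes φ injective on all of ℤ/31ℤ, hence bijective (finite equal-size domain and codomain). In particular φ is bijective.
Since φ is bijective, we find the preimage of 16. The inverse of x ↦ x^7 on (ℤ/31ℤ)^× is x ↦ x^13, because 7·13 = 91 = 3·30 + 1 ≡ 1 (mod 30) and x^{30} = 1 for x ≠ 0 (Fermat). So φ⁻¹(16) = 16^13 mod 31.
Repeated squaring mod 31: 16^1 ≡ 16, 16^2 ≡ 16² = 256 ≡ 8, 16^4 ≡ 8² = 64 ≡ 2, 16^8 ≡ 2² = 4. Since 13 = 8 + 4 + 1, 16^13 ≡ 4·2·16: 4·2 = 8, then 8·16 = 128 ≡ 4. So 16^13 ≡ 4 (mod 31).
Hence φ⁻¹(16) = 4.

4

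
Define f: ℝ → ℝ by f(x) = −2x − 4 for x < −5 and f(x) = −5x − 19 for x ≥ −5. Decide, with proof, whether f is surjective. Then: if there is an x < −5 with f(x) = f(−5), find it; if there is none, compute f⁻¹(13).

Both pieces are strictly decreasing (slopes −2 and −5), so each is injective on its own interval.
The left piece maps (−∞, −5) onto (6, ∞); the right piece maps [−5, ∞) onto (−∞, 6].
These images together cover ℝ, so f is surjective.
Because the two images are disjoint, no x < −5 has f(x) = f(−5), so we compute f⁻¹(13): 13 lies in (6, ∞), so solve −2x − 4 = 13: x = (13 + 4)/(−2) = −17/2.

-17/2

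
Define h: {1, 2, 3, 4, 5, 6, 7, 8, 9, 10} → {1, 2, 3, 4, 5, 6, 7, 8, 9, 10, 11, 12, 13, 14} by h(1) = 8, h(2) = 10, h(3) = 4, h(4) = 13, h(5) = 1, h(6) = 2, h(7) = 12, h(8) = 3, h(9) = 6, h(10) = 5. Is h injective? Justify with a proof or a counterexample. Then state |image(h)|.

10

The values h(1), …, h(10) are 8, 10, 4, 13, 1, 2, 12, 3, 6, 5 — all distinct.
So h(x_1) = h(x_2) only when x_1 = x_2, and h is injective.
The image of h is {1, 2, 3, 4, 5, 6, 8, 10, 12, 13}, which has 10 elements.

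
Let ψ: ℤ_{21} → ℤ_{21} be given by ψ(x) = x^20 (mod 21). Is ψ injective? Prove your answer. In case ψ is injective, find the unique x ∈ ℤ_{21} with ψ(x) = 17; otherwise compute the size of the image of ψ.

8

ψ(2): Repeated squaring mod 21: 2^1 ≡ 2, 2^2 ≡ 2² = 4, 2^4 ≡ 4² = 16, 2^8 ≡ 16² = 256 ≡ 4, 2^16 ≡ 4² = 16. Since 20 = 16 + 4, 2^20 ≡ 16·16: 16·16 = 256 ≡ 4. So 2^20 ≡ 4 (mod 21).
ψ(5): Repeated squaring mod 21: 5^1 ≡ 5, 5^2 ≡ 5² = 25 ≡ 4, 5^4 ≡ 4² = 16, 5^8 ≡ 16² = 256 ≡ 4, 5^16 ≡ 4² = 16. Since 20 = 16 + 4, 5^20 ≡ 16·16: 16·16 = 256 ≡ 4. So 5^20 ≡ 4 (mod 21).
So ψ(2) = ψ(5) = 4 while 2 ≠ 5, so ψ is not injective.
Since ψ is not injective, we determine |image(ψ)|. Computing x^20 mod 21 for each x (by repeated squaring, reducing mod 21 at every step), the values ψ(0), ψ(1), …, ψ(20) are: 0, 1, 4, 9, 16, 4, 15, 7, 1, 18, 16, 16, 18, 1, 7, 15, 4, 16, 9, 4, 1.
The distinct values are {0, 1, 4, 7, 9, 15, 16, 18}; there are 8 of them.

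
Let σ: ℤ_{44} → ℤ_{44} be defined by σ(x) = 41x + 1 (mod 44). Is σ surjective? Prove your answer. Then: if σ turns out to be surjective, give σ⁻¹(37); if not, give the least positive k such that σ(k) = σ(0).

Since gcd(41, 44) = 1, 41 is invertible modulo 44. Euclid's algorithm: 44 = 1·41 + 3, 41 = 13·3 + 2, 3 = 1·2 + 1; back-substituting gives 1 = 29·41 − 27·44, so 41⁻¹ ≡ 29 (mod 44).
For any y ∈ ℤ_{44}, x = 29(y − 1) mod 44 satisfies σ(x) = 41·29(y − 1) + 1 ≡ y (since 41·29 ≡ 1 mod 44). So every y has a preimage.
Therefore σ is surjective.
Since σ is surjective, we find σ⁻¹(37): we need 41x ≡ 37 − 1 ≡ 36 (mod 44). Using 41⁻¹ = 29: x ≡ 29·36 = 1044 = 23·44 + 32, so x = 32.
Check: σ(32) = 41·32 + 1 = 1313 = 29·44 + 37 ≡ 37 (mod 44).

32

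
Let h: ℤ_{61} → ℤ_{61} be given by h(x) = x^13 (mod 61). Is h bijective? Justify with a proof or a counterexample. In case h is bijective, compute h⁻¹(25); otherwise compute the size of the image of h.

12

Since 61 is prime, the nonzero elements of ℤ_{61} form a cyclic group of order 60.
As gcd(13, 60) = 1, raising to the 13th power is a bijection on this group: if x_1^13 ≡ x_2^13 then (x_1x_2^{−1})^13 = 1, and the only element of order dividing gcd(13, 60) = 1 is 1, so x_1 = x_2.
With h(0) = 0 this makes h injective on all of ℤ_{61}, hence bijective (finite equal-size domain and codomain). In particular h is bijective.
Since h is bijective, we find the preimage of 25. The inverse of x ↦ x^13 on (ℤ_{61})^× is x ↦ x^37, because 13·37 = 481 = 8·60 + 1 ≡ 1 (mod 60) and x^{60} = 1 for x ≠ 0 (Fermat). So h⁻¹(25) = 25^37 mod 61.
Repeated squaring mod 61: 25^1 ≡ 25, 25^2 ≡ 25² = 625 ≡ 15, 25^4 ≡ 15² = 225 ≡ 42, 25^8 ≡ 42² = 1764 ≡ 56, 25^16 ≡ 56² = 3136 ≡ 25, 25^32 ≡ 25² = 625 ≡ 15. Since 37 = 32 + 4 + 1, 25^37 ≡ 15·42·25: 15·42 = 630 ≡ 20, then 20·25 = 500 ≡ 12. So 25^37 ≡ 12 (mod 61).
Hence h⁻¹(25) = 12.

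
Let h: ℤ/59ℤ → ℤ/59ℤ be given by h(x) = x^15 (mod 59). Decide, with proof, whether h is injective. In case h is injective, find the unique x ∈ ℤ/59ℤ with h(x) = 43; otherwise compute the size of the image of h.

Since 59 is prime, the nonzero elements of ℤ/59ℤ form a cyclic group of order 58.
As gcd(15, 58) = 1, raising to the 15th power is a bijection on this group: if s^15 ≡ t^15 then (st^{−1})^15 = 1, and the only element of order dividing gcd(15, 58) = 1 is 1, so s = t.
With h(0) = 0 this makes h injective on all of ℤ/59ℤ, hence bijective (finite equal-size domain and codomain). In particular h is injective.
Since h is injective, we find the preimage of 43. The inverse of x ↦ x^15 on (ℤ/59ℤ)^× is x ↦ x^31, because 15·31 = 465 = 8·58 + 1 ≡ 1 (mod 58) and x^{58} = 1 for x ≠ 0 (Fermat). So h⁻¹(43) = 43^31 mod 59.
Repeated squaring mod 59: 43^1 ≡ 43, 43^2 ≡ 43² = 1849 ≡ 20, 43^4 ≡ 20² = 400 ≡ 46, 43^8 ≡ 46² = 2116 ≡ 51, 43^16 ≡ 51² = 2601 ≡ 5. Since 31 = 16 + 8 + 4 + 2 + 1, 43^31 ≡ 5·51·46·20·43: 5·51 = 255 ≡ 19, then 19·46 = 874 ≡ 48, then 48·20 = 960 ≡ 16, then 16·43 = 688 ≡ 39. So 43^31 ≡ 39 (mod 59).
Hence h⁻¹(43) = 39.

39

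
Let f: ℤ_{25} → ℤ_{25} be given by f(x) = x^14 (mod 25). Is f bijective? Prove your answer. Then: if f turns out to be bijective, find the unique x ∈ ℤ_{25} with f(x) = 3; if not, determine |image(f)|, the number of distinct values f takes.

11

f(0) = 0^14 = 0.
f(5): Repeated squaring mod 25: 5^1 ≡ 5, 5^2 ≡ 5² = 25 ≡ 0, 5^4 ≡ 0² = 0, 5^8 ≡ 0² = 0. Since 14 = 8 + 4 + 2, 5^14 ≡ 0·0·0: 0·0 = 0, then 0·0 = 0. So 5^14 ≡ 0 (mod 25).
So f(0) = f(5) = 0 while 0 ≠ 5, so f is not injective, hence not bijective.
Since f is not bijective, we determine |image(f)|. Computing x^14 mod 25 for each x (by repeated squaring, reducing mod 25 at every step), the values f(0), f(1), …, f(24) are: 0, 1, 9, 19, 6, 0, 21, 24, 4, 11, 0, 16, 14, 14, 16, 0, 11, 4, 24, 21, 0, 6, 19, 9, 1.
The distinct values are {0, 1, 4, 6, 9, 11, 14, 16, 19, 21, 24}; there are 11 of them.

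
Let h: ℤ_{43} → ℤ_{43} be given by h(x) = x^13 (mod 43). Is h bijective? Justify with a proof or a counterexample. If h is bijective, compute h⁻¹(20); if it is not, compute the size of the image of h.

19

Since 43 is prime, the nonzero elements of ℤ_{43} form a cyclic group of order 42.
As gcd(13, 42) = 1, raising to the 13th power is a bijection on this group: if a^13 ≡ b^13 then (ab^{−1})^13 = 1, and the only element of order dividing gcd(13, 42) = 1 is 1, so a = b.
With h(0) = 0 this makes h injective on all of ℤ_{43}, hence bijective (finite equal-size domain and codomain). In particular h is bijective.
Since h is bijective, we find the preimage of 20. The inverse of x ↦ x^13 on (ℤ_{43})^× is x ↦ x^13, because 13·13 = 169 = 4·42 + 1 ≡ 1 (mod 42) and x^{42} = 1 for x ≠ 0 (Fermat). So h⁻¹(20) = 20^13 mod 43.
Repeated squaring mod 43: 20^1 ≡ 20, 20^2 ≡ 20² = 400 ≡ 13, 20^4 ≡ 13² = 169 ≡ 40, 20^8 ≡ 40² = 1600 ≡ 9. Since 13 = 8 + 4 + 1, 20^13 ≡ 9·40·20: 9·40 = 360 ≡ 16, then 16·20 = 320 ≡ 19. So 20^13 ≡ 19 (mod 43).
Hence h⁻¹(20) = 19.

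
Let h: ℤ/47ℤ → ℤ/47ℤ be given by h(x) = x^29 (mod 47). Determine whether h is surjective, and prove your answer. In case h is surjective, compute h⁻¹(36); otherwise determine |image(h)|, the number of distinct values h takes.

Since 47 is prime, the nonzero elements of ℤ/47ℤ form a cyclic group of order 46.
As gcd(29, 46) = 1, raising to the 29th power is a bijection on this group: if x_1^29 ≡ x_2^29 then (x_1x_2^{−1})^29 = 1, and the only element of order dividing gcd(29, 46) = 1 is 1, so x_1 = x_2.
With h(0) = 0 this makes h injective on all of ℤ/47ℤ, hence bijective (finite equal-size domain and codomain). In particular h is surjective.
Since h is surjective, we find the preimage of 36. The inverse of x ↦ x^29 on (ℤ/47ℤ)^× is x ↦ x^27, because 29·27 = 783 = 17·46 + 1 ≡ 1 (mod 46) and x^{46} = 1 for x ≠ 0 (Fermat). So h⁻¹(36) = 36^27 mod 47.
Repeated squaring mod 47: 36^1 ≡ 36, 36^2 ≡ 36² = 1296 ≡ 27, 36^4 ≡ 27² = 729 ≡ 24, 36^8 ≡ 24² = 576 ≡ 12, 36^16 ≡ 12² = 144 ≡ 3. Since 27 = 16 + 8 + 2 + 1, 36^27 ≡ 3·12·27·36: 3·12 = 36, then 36·27 = 972 ≡ 32, then 32·36 = 1152 ≡ 24. So 36^27 ≡ 24 (mod 47).
Hence h⁻¹(36) = 24.

24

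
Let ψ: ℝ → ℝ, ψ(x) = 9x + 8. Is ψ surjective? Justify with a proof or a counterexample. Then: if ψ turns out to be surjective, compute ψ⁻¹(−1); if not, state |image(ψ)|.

-1

For any y ∈ ℝ, x = (y − 8)/9 satisfies ψ(x) = y.
Therefore ψ is surjective.
Since ψ is surjective, we compute ψ⁻¹(−1) = (−1 − 8)/9 = −1.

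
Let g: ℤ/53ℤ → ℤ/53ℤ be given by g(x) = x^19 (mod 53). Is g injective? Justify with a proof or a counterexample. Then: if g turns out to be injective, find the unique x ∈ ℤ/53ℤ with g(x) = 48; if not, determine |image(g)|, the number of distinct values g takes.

Since 53 is prime, the nonzero elements of ℤ/53ℤ form a cyclic group of order 52.
As gcd(19, 52) = 1, raising to the 19th power is a bijection on this group: if x_1^19 ≡ x_2^19 then (x_1x_2^{−1})^19 = 1, and the only element of order dividing gcd(19, 52) = 1 is 1, so x_1 = x_2.
With g(0) = 0 this makes g injective on all of ℤ/53ℤ, hence bijective (finite equal-size domain and codomain). In particular g is injective.
Since g is injective, we find the preimage of 48. The inverse of x ↦ x^19 on (ℤ/53ℤ)^× is x ↦ x^11, because 19·11 = 209 = 4·52 + 1 ≡ 1 (mod 52) and x^{52} = 1 for x ≠ 0 (Fermat). So g⁻¹(48) = 48^11 mod 53.
Repeated squaring mod 53: 48^1 ≡ 48, 48^2 ≡ 48² = 2304 ≡ 25, 48^4 ≡ 25² = 625 ≡ 42, 48^8 ≡ 42² = 1764 ≡ 15. Since 11 = 8 + 2 + 1, 48^11 ≡ 15·25·48: 15·25 = 375 ≡ 4, then 4·48 = 192 ≡ 33. So 48^11 ≡ 33 (mod 53).
Hence g⁻¹(48) = 33.

33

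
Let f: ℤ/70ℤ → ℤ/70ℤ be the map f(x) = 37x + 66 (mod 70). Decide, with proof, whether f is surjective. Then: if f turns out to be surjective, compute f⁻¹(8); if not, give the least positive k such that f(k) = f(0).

Since gcd(37, 70) = 1, 37 is invertible modulo 70. Euclid's algorithm: 70 = 1·37 + 33, 37 = 1·33 + 4, 33 = 8·4 + 1; back-substituting gives 1 = 53·37 − 28·70, so 37⁻¹ ≡ 53 (mod 70).
Then y ↦ 53(y − 66) is a two-sided inverse to f, so every y ∈ ℤ/70ℤ has a preimage.
Thus f is surjective.
Since f is surjective, we compute f⁻¹(8): solve 37x + 66 ≡ 8 (mod 70), i.e. 37x ≡ 12 (mod 70).
Multiplying by 37⁻¹ = 53 gives x ≡ 53·12 = 636 = 9·70 + 6 ≡ 6 (mod 70).
Check: f(6) = 37·6 + 66 = 288 = 4·70 + 8 ≡ 8 (mod 70).

6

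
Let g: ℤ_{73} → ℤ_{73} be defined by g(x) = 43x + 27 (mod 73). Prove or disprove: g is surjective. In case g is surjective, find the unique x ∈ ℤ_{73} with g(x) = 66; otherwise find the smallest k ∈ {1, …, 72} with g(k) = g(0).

6

Recall: surjectivity means every element of the codomain has a preimage under g.
Since gcd(43, 73) = 1, 43 is invertible modulo 73. Euclid's algorithm: 73 = 1·43 + 30, 43 = 1·30 + 13, 30 = 2·13 + 4, 13 = 3·4 + 1; back-substituting gives 1 = 17·43 − 10·73, so 43⁻¹ ≡ 17 (mod 73).
For any y ∈ ℤ_{73}, x = 17(y − 27) mod 73 satisfies g(x) = 43·17(y − 27) + 27 ≡ y (since 43·17 ≡ 1 mod 73). So every y has a preimage.
So g is surjective.
Since g is surjective, we compute g⁻¹(66): solve 43x + 27 ≡ 66 (mod 73), i.e. 43x ≡ 39 (mod 73).
Multiplying by 43⁻¹ = 17 gives x ≡ 17·39 = 663 = 9·73 + 6 ≡ 6 (mod 73).
Check: g(6) = 43·6 + 27 = 285 = 3·73 + 66 ≡ 66 (mod 73).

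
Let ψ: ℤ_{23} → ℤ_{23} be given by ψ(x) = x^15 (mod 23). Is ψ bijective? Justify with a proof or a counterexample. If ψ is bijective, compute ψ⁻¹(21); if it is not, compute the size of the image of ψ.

Since 23 is prime, the nonzero elements of ℤ_{23} form a cyclic group of order 22.
As gcd(15, 22) = 1, raising to the 15th power is a bijection on this group: if s^15 ≡ t^15 then (st^{−1})^15 = 1, and the only element of order dividing gcd(15, 22) = 1 is 1, so s = t.
With ψ(0) = 0 this makes ψ injective on all of ℤ_{23}, hence bijective (finite equal-size domain and codomain). In particular ψ is bijective.
Since ψ is bijective, we find the preimage of 21. The inverse of x ↦ x^15 on (ℤ_{23})^× is x ↦ x^3, because 15·3 = 45 = 2·22 + 1 ≡ 1 (mod 22) and x^{22} = 1 for x ≠ 0 (Fermat). So ψ⁻¹(21) = 21^3 mod 23.
Repeated squaring mod 23: 21^1 ≡ 21, 21^2 ≡ 21² = 441 ≡ 4. Since 3 = 2 + 1, 21^3 ≡ 4·21: 4·21 = 84 ≡ 15. So 21^3 ≡ 15 (mod 23).
Hence ψ⁻¹(21) = 15.

15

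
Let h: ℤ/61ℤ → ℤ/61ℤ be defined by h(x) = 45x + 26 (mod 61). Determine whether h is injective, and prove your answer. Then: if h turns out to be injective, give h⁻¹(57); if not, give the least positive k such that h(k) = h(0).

Recall that injectivity means: for all a, b in the domain, h(a) = h(b) implies a = b.
Suppose h(a) = h(b) in ℤ/61ℤ. Then 45a + 26 ≡ 45b + 26 (mod 61), hence 45(a − b) ≡ 0 (mod 61).
Since gcd(45, 61) = 1, 45 is invertible modulo 61, therefore a − b ≡ 0 (mod 61), i.e. a = b.
Thus h is injective.
We now compute 45⁻¹ mod 61 explicitly. Euclid's algorithm: 61 = 1·45 + 16, 45 = 2·16 + 13, 16 = 1·13 + 3, 13 = 4·3 + 1; back-substituting gives 1 = 19·45 − 14·61, so 45⁻¹ ≡ 19 (mod 61).
Since h is injective, we compute h⁻¹(57): solve 45x + 26 ≡ 57 (mod 61), i.e. 45x ≡ 31 (mod 61).
Multiplying by 45⁻¹ = 19 gives x ≡ 19·31 = 589 = 9·61 + 40 ≡ 40 (mod 61).
Check: h(40) = 45·40 + 26 = 1826 = 29·61 + 57 ≡ 57 (mod 61).

40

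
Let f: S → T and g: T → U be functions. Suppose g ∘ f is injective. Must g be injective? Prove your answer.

No. Take S = {1}, T = {1, 2, 3}, U = {1, 2, 3}, f(a) = a for each a ∈ S, and g(b) = 2 if b ∈ {2, 3} else g(b) = b.
Then g ∘ f = f is injective (S ⊂ T and f is the inclusion), but g(2) = g(3) = 2 with 2 ≠ 3, so g is not injective.

not injective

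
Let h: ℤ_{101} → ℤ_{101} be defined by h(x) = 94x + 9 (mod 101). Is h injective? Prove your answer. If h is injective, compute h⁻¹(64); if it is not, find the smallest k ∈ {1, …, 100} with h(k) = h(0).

21

Recall that h is injective if h(x_1) = h(x_2) implies x_1 = x_2.
If h(x_1) = h(x_2), then 94x_1 ≡ 94x_2 (mod 101). Because gcd(94, 101) = 1, we may cancel 94 to get x_1 ≡ x_2 (mod 101).
Hence h is injective.
We now compute 94⁻¹ mod 101 explicitly. Euclid's algorithm: 101 = 1·94 + 7, 94 = 13·7 + 3, 7 = 2·3 + 1; back-substituting gives 1 = 72·94 − 67·101, so 94⁻¹ ≡ 72 (mod 101).
Since h is injective, we compute h⁻¹(64): solve 94x + 9 ≡ 64 (mod 101), i.e. 94x ≡ 55 (mod 101).
Multiplying by 94⁻¹ = 72 gives x ≡ 72·55 = 3960 = 39·101 + 21 ≡ 21 (mod 101).
Check: h(21) = 94·21 + 9 = 1983 = 19·101 + 64 ≡ 64 (mod 101).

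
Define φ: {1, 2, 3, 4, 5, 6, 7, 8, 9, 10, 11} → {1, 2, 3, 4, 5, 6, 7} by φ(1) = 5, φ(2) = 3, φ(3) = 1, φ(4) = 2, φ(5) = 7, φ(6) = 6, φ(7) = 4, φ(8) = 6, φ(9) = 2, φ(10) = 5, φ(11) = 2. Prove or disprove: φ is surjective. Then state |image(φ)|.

Every element of the codomain has a preimage: 1 = φ(3), 2 = φ(4), 3 = φ(2), 4 = φ(7), 5 = φ(1), 6 = φ(6), 7 = φ(5).
Therefore φ is surjective.
The image of φ is {1, 2, 3, 4, 5, 6, 7}, which has 7 elements.

7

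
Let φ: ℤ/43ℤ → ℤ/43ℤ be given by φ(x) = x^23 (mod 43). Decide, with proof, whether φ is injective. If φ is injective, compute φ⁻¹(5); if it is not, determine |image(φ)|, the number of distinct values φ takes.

34

Since 43 is prime, the nonzero elements of ℤ/43ℤ form a cyclic group of order 42.
As gcd(23, 42) = 1, raising to the 23rd power is a bijection on this group: if s^23 ≡ t^23 then (st^{−1})^23 = 1, and the only element of order dividing gcd(23, 42) = 1 is 1, so s = t.
With φ(0) = 0 this makes φ injective on all of ℤ/43ℤ, hence bijective (finite equal-size domain and codomain). In particular φ is injective.
Since φ is injective, we find the preimage of 5. The inverse of x ↦ x^23 on (ℤ/43ℤ)^× is x ↦ x^11, because 23·11 = 253 = 6·42 + 1 ≡ 1 (mod 42) and x^{42} = 1 for x ≠ 0 (Fermat). So φ⁻¹(5) = 5^11 mod 43.
Repeated squaring mod 43: 5^1 ≡ 5, 5^2 ≡ 5² = 25, 5^4 ≡ 25² = 625 ≡ 23, 5^8 ≡ 23² = 529 ≡ 13. Since 11 = 8 + 2 + 1, 5^11 ≡ 13·25·5: 13·25 = 325 ≡ 24, then 24·5 = 120 ≡ 34. So 5^11 ≡ 34 (mod 43).
Hence φ⁻¹(5) = 34.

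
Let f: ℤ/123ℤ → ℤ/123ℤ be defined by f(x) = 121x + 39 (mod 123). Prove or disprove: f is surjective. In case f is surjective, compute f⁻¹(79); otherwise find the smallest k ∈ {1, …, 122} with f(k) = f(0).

Recall that surjectivity means every element of the codomain has a preimage under f.
Since gcd(121, 123) = 1, 121 is invertible modulo 123. Euclid's algorithm: 123 = 1·121 + 2, 121 = 60·2 + 1; back-substituting gives 1 = 61·121 − 60·123, so 121⁻¹ ≡ 61 (mod 123).
For any y ∈ ℤ/123ℤ, x = 61(y − 39) mod 123 satisfies f(x) = 121·61(y − 39) + 39 ≡ y (since 121·61 ≡ 1 mod 123). So every y has a preimage.
Hence f is surjective.
Since f is surjective, we compute f⁻¹(79): solve 121x + 39 ≡ 79 (mod 123), i.e. 121x ≡ 40 (mod 123).
Multiplying by 121⁻¹ = 61 gives x ≡ 61·40 = 2440 = 19·123 + 103 ≡ 103 (mod 123).
Check: f(103) = 121·103 + 39 = 12502 = 101·123 + 79 ≡ 79 (mod 123).

103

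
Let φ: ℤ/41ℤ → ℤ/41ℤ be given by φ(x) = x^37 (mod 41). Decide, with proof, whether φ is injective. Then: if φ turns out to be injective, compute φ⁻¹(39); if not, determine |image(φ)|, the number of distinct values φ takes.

Since 41 is prime, the nonzero elements of ℤ/41ℤ form a cyclic group of order 40.
As gcd(37, 40) = 1, raising to the 37th power is a bijection on this group: if s^37 ≡ t^37 then (st^{−1})^37 = 1, and the only element of order dividing gcd(37, 40) = 1 is 1, so s = t.
With φ(0) = 0 this makes φ injective on all of ℤ/41ℤ, hence bijective (finite equal-size domain and codomain). In particular φ is injective.
Since φ is injective, we find the preimage of 39. The inverse of x ↦ x^37 on (ℤ/41ℤ)^× is x ↦ x^13, because 37·13 = 481 = 12·40 + 1 ≡ 1 (mod 40) and x^{40} = 1 for x ≠ 0 (Fermat). So φ⁻¹(39) = 39^13 mod 41.
Repeated squaring mod 41: 39^1 ≡ 39, 39^2 ≡ 39² = 1521 ≡ 4, 39^4 ≡ 4² = 16, 39^8 ≡ 16² = 256 ≡ 10. Since 13 = 8 + 4 + 1, 39^13 ≡ 10·16·39: 10·16 = 160 ≡ 37, then 37·39 = 1443 ≡ 8. So 39^13 ≡ 8 (mod 41).
Hence φ⁻¹(39) = 8.

8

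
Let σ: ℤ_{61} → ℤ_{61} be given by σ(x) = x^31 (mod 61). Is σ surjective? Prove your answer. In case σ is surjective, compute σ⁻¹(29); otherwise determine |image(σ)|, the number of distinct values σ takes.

Since 61 is prime, the nonzero elements of ℤ_{61} form a cyclic group of order 60.
As gcd(31, 60) = 1, raising to the 31st power is a bijection on this group: if x_1^31 ≡ x_2^31 then (x_1x_2^{−1})^31 = 1, and the only element of order dividing gcd(31, 60) = 1 is 1, so x_1 = x_2.
With σ(0) = 0 this makes σ injective on all of ℤ_{61}, hence bijective (finite equal-size domain and codomain). In particular σ is surjective.
Since σ is surjective, we find the preimage of 29. The inverse of x ↦ x^31 on (ℤ_{61})^× is x ↦ x^31, because 31·31 = 961 = 16·60 + 1 ≡ 1 (mod 60) and x^{60} = 1 for x ≠ 0 (Fermat). So σ⁻¹(29) = 29^31 mod 61.
Repeated squaring mod 61: 29^1 ≡ 29, 29^2 ≡ 29² = 841 ≡ 48, 29^4 ≡ 48² = 2304 ≡ 47, 29^8 ≡ 47² = 2209 ≡ 13, 29^16 ≡ 13² = 169 ≡ 47. Since 31 = 16 + 8 + 4 + 2 + 1, 29^31 ≡ 47·13·47·48·29: 47·13 = 611 ≡ 1, then 1·47 = 47, then 47·48 = 2256 ≡ 60, then 60·29 = 1740 ≡ 32. So 29^31 ≡ 32 (mod 61).
Hence σ⁻¹(29) = 32.

32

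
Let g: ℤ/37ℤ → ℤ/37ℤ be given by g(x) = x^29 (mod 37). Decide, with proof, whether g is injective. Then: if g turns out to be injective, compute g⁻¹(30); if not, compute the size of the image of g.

28

Since 37 is prime, the nonzero elements of ℤ/37ℤ form a cyclic group of order 36.
As gcd(29, 36) = 1, raising to the 29th power is a bijection on this group: if a^29 ≡ b^29 then (ab^{−1})^29 = 1, and the only element of order dividing gcd(29, 36) = 1 is 1, so a = b.
With g(0) = 0 this makes g injective on all of ℤ/37ℤ, hence bijective (finite equal-size domain and codomain). In particular g is injective.
Since g is injective, we find the preimage of 30. The inverse of x ↦ x^29 on (ℤ/37ℤ)^× is x ↦ x^5, because 29·5 = 145 = 4·36 + 1 ≡ 1 (mod 36) and x^{36} = 1 for x ≠ 0 (Fermat). So g⁻¹(30) = 30^5 mod 37.
Repeated squaring mod 37: 30^1 ≡ 30, 30^2 ≡ 30² = 900 ≡ 12, 30^4 ≡ 12² = 144 ≡ 33. Since 5 = 4 + 1, 30^5 ≡ 33·30: 33·30 = 990 ≡ 28. So 30^5 ≡ 28 (mod 37).
Hence g⁻¹(30) = 28.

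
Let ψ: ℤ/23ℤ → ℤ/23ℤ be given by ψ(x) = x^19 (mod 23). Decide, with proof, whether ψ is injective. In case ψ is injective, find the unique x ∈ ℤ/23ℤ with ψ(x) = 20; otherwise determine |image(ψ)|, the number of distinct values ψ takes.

21

Since 23 is prime, the nonzero elements of ℤ/23ℤ form a cyclic group of order 22.
As gcd(19, 22) = 1, raising to the 19th power is a bijection on this group: if x_1^19 ≡ x_2^19 then (x_1x_2^{−1})^19 = 1, and the only element of order dividing gcd(19, 22) = 1 is 1, so x_1 = x_2.
With ψ(0) = 0 this makes ψ injective on all of ℤ/23ℤ, hence bijective (finite equal-size domain and codomain). In particular ψ is injective.
Since ψ is injective, we find the preimage of 20. The inverse of x ↦ x^19 on (ℤ/23ℤ)^× is x ↦ x^7, because 19·7 = 133 = 6·22 + 1 ≡ 1 (mod 22) and x^{22} = 1 for x ≠ 0 (Fermat). So ψ⁻¹(20) = 20^7 mod 23.
Repeated squaring mod 23: 20^1 ≡ 20, 20^2 ≡ 20² = 400 ≡ 9, 20^4 ≡ 9² = 81 ≡ 12. Since 7 = 4 + 2 + 1, 20^7 ≡ 12·9·20: 12·9 = 108 ≡ 16, then 16·20 = 320 ≡ 21. So 20^7 ≡ 21 (mod 23).
Hence ψ⁻¹(20) = 21.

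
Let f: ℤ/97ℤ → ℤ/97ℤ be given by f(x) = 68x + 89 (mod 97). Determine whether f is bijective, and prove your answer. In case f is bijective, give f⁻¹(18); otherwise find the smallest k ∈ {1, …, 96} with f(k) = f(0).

Suppose f(x_1) = f(x_2) in ℤ/97ℤ. Then 68x_1 + 89 ≡ 68x_2 + 89 (mod 97), therefore 68(x_1 − x_2) ≡ 0 (mod 97).
Since gcd(68, 97) = 1, 68 is invertible modulo 97, so x_1 − x_2 ≡ 0 (mod 97), i.e. x_1 = x_2.
We now compute 68⁻¹ mod 97 explicitly. Euclid's algorithm: 97 = 1·68 + 29, 68 = 2·29 + 10, 29 = 2·10 + 9, 10 = 1·9 + 1; back-substituting gives 1 = 10·68 − 7·97, so 68⁻¹ ≡ 10 (mod 97).
Then y ↦ 10(y − 89) is a two-sided inverse to f, so every y ∈ ℤ/97ℤ has a preimage.
Hence f is bijective.
Since f is bijective, we compute f⁻¹(18): solve 68x + 89 ≡ 18 (mod 97), i.e. 68x ≡ 26 (mod 97).
Multiplying by 68⁻¹ = 10 gives x ≡ 10·26 = 260 = 2·97 + 66 ≡ 66 (mod 97).
Check: f(66) = 68·66 + 89 = 4577 = 47·97 + 18 ≡ 18 (mod 97).

66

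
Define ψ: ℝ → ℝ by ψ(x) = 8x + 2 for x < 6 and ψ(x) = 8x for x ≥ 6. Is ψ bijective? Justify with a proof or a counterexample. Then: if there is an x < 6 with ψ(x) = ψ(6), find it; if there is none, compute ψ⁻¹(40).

Both pieces are strictly increasing (slopes 8 and 8), so each is injective on its own interval.
The left piece maps (−∞, 6) onto (−∞, 50); the right piece maps [6, ∞) onto [48, ∞).
These images overlap. In particular ψ(6) = 48 (right piece), and solving 8x + 2 = 48 on the left piece gives x = 23/4 < 6.
So ψ(23/4) = ψ(6) with 23/4 ≠ 6, and ψ is not injective, hence not bijective. This x = 23/4 is the requested value below 6.

23/4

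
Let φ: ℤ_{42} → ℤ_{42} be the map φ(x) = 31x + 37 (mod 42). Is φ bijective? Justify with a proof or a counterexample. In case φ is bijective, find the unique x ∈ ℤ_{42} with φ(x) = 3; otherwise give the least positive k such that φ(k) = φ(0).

26

If φ(a) = φ(b), then 31a ≡ 31b (mod 42). Because gcd(31, 42) = 1, we may cancel 31 to get a ≡ b (mod 42).
We now compute 31⁻¹ mod 42 explicitly. Euclid's algorithm: 42 = 1·31 + 11, 31 = 2·11 + 9, 11 = 1·9 + 2, 9 = 4·2 + 1; back-substituting gives 1 = 19·31 − 14·42, so 31⁻¹ ≡ 19 (mod 42).
Then y ↦ 19(y − 37) is a two-sided inverse to φ, so every y ∈ ℤ_{42} has a preimage.
Therefore φ is bijective.
Since φ is bijective, we find φ⁻¹(3): we need 31x ≡ 3 − 37 ≡ 8 (mod 42). Using 31⁻¹ = 19: x ≡ 19·8 = 152 = 3·42 + 26, so x = 26.
Check: φ(26) = 31·26 + 37 = 843 = 20·42 + 3 ≡ 3 (mod 42).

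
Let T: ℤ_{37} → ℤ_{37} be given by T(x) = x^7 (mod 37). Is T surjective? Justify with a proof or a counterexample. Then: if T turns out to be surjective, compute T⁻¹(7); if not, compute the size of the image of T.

33

Since 37 is prime, the nonzero elements of ℤ_{37} form a cyclic group of order 36.
As gcd(7, 36) = 1, raising to the 7th power is a bijection on this group: if a^7 ≡ b^7 then (ab^{−1})^7 = 1, and the only element of order dividing gcd(7, 36) = 1 is 1, so a = b.
With T(0) = 0 this makes T injective on all of ℤ_{37}, hence bijective (finite equal-size domain and codomain). In particular T is surjective.
Since T is surjective, we find the preimage of 7. The inverse of x ↦ x^7 on (ℤ_{37})^× is x ↦ x^31, because 7·31 = 217 = 6·36 + 1 ≡ 1 (mod 36) and x^{36} = 1 for x ≠ 0 (Fermat). So T⁻¹(7) = 7^31 mod 37.
Repeated squaring mod 37: 7^1 ≡ 7, 7^2 ≡ 7² = 49 ≡ 12, 7^4 ≡ 12² = 144 ≡ 33, 7^8 ≡ 33² = 1089 ≡ 16, 7^16 ≡ 16² = 256 ≡ 34. Since 31 = 16 + 8 + 4 + 2 + 1, 7^31 ≡ 34·16·33·12·7: 34·16 = 544 ≡ 26, then 26·33 = 858 ≡ 7, then 7·12 = 84 ≡ 10, then 10·7 = 70 ≡ 33. So 7^31 ≡ 33 (mod 37).
Hence T⁻¹(7) = 33.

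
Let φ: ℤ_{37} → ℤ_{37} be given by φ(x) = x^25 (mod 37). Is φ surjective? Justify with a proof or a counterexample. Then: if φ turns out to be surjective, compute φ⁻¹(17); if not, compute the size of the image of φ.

35

Since 37 is prime, the nonzero elements of ℤ_{37} form a cyclic group of order 36.
As gcd(25, 36) = 1, raising to the 25th power is a bijection on this group: if a^25 ≡ b^25 then (ab^{−1})^25 = 1, and the only element of order dividing gcd(25, 36) = 1 is 1, so a = b.
With φ(0) = 0 this makes φ injective on all of ℤ_{37}, hence bijective (finite equal-size domain and codomain). In particular φ is surjective.
Since φ is surjective, we find the preimage of 17. The inverse of x ↦ x^25 on (ℤ_{37})^× is x ↦ x^13, because 25·13 = 325 = 9·36 + 1 ≡ 1 (mod 36) and x^{36} = 1 for x ≠ 0 (Fermat). So φ⁻¹(17) = 17^13 mod 37.
Repeated squaring mod 37: 17^1 ≡ 17, 17^2 ≡ 17² = 289 ≡ 30, 17^4 ≡ 30² = 900 ≡ 12, 17^8 ≡ 12² = 144 ≡ 33. Since 13 = 8 + 4 + 1, 17^13 ≡ 33·12·17: 33·12 = 396 ≡ 26, then 26·17 = 442 ≡ 35. So 17^13 ≡ 35 (mod 37).
Hence φ⁻¹(17) = 35.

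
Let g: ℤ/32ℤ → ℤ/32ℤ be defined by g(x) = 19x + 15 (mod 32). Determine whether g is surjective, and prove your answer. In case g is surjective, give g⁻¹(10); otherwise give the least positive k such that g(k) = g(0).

By definition, g is surjective if every y in the codomain equals g(x) for some x in the domain.
Since gcd(19, 32) = 1, 19 is invertible modulo 32. Euclid's algorithm: 32 = 1·19 + 13, 19 = 1·13 + 6, 13 = 2·6 + 1; back-substituting gives 1 = 27·19 − 16·32, so 19⁻¹ ≡ 27 (mod 32).
Then y ↦ 27(y − 15) is a two-sided inverse to g, so every y ∈ ℤ/32ℤ has a preimage.
Thus g is surjective.
Since g is surjective, we compute g⁻¹(10): solve 19x + 15 ≡ 10 (mod 32), i.e. 19x ≡ 27 (mod 32).
Multiplying by 19⁻¹ = 27 gives x ≡ 27·27 = 729 = 22·32 + 25 ≡ 25 (mod 32).
Check: g(25) = 19·25 + 15 = 490 = 15·32 + 10 ≡ 10 (mod 32).

25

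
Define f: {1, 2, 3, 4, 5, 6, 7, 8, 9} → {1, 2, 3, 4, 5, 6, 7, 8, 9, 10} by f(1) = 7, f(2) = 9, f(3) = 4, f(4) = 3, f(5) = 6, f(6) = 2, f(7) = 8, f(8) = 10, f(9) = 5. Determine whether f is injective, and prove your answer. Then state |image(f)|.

9

The values f(1), …, f(9) are 7, 9, 4, 3, 6, 2, 8, 10, 5 — all distinct.
So f(a) = f(b) only when a = b, and f is injective.
The image of f is {2, 3, 4, 5, 6, 7, 8, 9, 10}, which has 9 elements.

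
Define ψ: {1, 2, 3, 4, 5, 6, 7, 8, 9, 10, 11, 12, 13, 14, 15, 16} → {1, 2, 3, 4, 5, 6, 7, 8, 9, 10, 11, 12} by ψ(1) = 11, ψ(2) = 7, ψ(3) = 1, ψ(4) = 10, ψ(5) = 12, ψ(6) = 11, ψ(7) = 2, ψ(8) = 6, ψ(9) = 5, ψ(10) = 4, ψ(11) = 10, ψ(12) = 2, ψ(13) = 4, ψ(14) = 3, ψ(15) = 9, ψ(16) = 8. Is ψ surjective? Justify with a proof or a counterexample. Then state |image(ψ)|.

Every element of the codomain has a preimage: 1 = ψ(3), 2 = ψ(7), 3 = ψ(14), 4 = ψ(10), 5 = ψ(9), 6 = ψ(8), 7 = ψ(2), 8 = ψ(16), 9 = ψ(15), 10 = ψ(4), 11 = ψ(1), 12 = ψ(5).
Therefore ψ is surjective.
The image of ψ is {1, 2, 3, 4, 5, 6, 7, 8, 9, 10, 11, 12}, which has 12 elements.

12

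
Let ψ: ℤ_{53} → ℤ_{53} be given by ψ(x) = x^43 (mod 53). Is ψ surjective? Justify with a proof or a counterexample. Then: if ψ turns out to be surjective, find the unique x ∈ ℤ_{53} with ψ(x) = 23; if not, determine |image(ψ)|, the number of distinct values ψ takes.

30

Since 53 is prime, the nonzero elements of ℤ_{53} form a cyclic group of order 52.
As gcd(43, 52) = 1, raising to the 43rd power is a bijection on this group: if s^43 ≡ t^43 then (st^{−1})^43 = 1, and the only element of order dividing gcd(43, 52) = 1 is 1, so s = t.
With ψ(0) = 0 this makes ψ injective on all of ℤ_{53}, hence bijective (finite equal-size domain and codomain). In particular ψ is surjective.
Since ψ is surjective, we find the preimage of 23. The inverse of x ↦ x^43 on (ℤ_{53})^× is x ↦ x^23, because 43·23 = 989 = 19·52 + 1 ≡ 1 (mod 52) and x^{52} = 1 for x ≠ 0 (Fermat). So ψ⁻¹(23) = 23^23 mod 53.
Repeated squaring mod 53: 23^1 ≡ 23, 23^2 ≡ 23² = 529 ≡ 52, 23^4 ≡ 52² = 2704 ≡ 1, 23^8 ≡ 1² = 1, 23^16 ≡ 1² = 1. Since 23 = 16 + 4 + 2 + 1, 23^23 ≡ 1·1·52·23: 1·1 = 1, then 1·52 = 52, then 52·23 = 1196 ≡ 30. So 23^23 ≡ 30 (mod 53).
Hence ψ⁻¹(23) = 30.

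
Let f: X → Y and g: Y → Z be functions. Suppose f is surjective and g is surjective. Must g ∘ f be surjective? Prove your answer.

surjective

Let c ∈ Z. Since g is surjective, there is b ∈ Y with g(b) = c. Since f is surjective, there is a ∈ X with f(a) = b.
Then (g ∘ f)(a) = g(b) = c. Hence g ∘ f is surjective.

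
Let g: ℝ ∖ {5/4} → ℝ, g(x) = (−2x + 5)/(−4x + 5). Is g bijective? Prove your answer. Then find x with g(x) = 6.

If g(x) = 1/2, cross-multiplying gives −4(−2x + 5) = −2(−4x + 5), which simplifies to −20 = −10 — false.  So 1/2 has no preimage and g is not surjective.
Thus g is not bijective.
Solving g(x) = 6: cross-multiplying gives −2x + 5 = 6(−4x + 5), which rearranges to 22x = 25, so x = 25/22.

25/22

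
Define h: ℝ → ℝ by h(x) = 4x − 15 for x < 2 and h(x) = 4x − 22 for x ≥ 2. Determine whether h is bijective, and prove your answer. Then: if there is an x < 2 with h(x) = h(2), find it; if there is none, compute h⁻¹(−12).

Both pieces are strictly increasing (slopes 4 and 4), so each is injective on its own interval.
The left piece maps (−∞, 2) onto (−∞, −7); the right piece maps [2, ∞) onto [−14, ∞).
These images overlap. In particular h(2) = −14 (right piece), and solving 4x − 15 = −14 on the left piece gives x = 1/4 < 2.
So h(1/4) = h(2) with 1/4 ≠ 2, and h is not injective, hence not bijective. This x = 1/4 is the requested value below 2.

1/4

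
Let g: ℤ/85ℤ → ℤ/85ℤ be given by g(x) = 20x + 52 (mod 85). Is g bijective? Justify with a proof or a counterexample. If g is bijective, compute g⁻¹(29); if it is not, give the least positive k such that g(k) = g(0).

We have gcd(20, 85) = 5 > 1. Taking x_1 = 0 and x_2 = 17: g(0) = 52 and g(17) = 20·17 + 52 = 392 ≡ 52 (mod 85).
So g(0) = g(17) while 0 ≠ 17, thus g is not injective, hence not bijective.
Since g is not bijective, we find the least positive k with g(k) = g(0): this means 20k ≡ 0 (mod 85), i.e. 85 ∣ 20k. Since gcd(20, 85) = 5, dividing through by 5 this holds exactly when 17 ∣ 4k, and as gcd(4, 17) = 1, exactly when 17 ∣ k.
The smallest positive such k is 17.

17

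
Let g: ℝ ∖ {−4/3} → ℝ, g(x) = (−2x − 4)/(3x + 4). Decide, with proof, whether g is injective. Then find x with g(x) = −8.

-14/11

Suppose g(a) = g(b). Cross-multiplying: (−2a − 4)(3b + 4) = (−2b − 4)(3a + 4).
Expanding both sides and cancelling the symmetric terms leaves 4·(a − b) = 0. Since 4 ≠ 0, a = b. Hence g is injective.
Solving g(x) = −8: cross-multiplying gives −2x − 4 = −8(3x + 4), which rearranges to 22x = −28, so x = −14/11.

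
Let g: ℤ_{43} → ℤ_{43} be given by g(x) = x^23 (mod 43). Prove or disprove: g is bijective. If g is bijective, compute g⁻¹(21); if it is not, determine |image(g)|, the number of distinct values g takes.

35

Since 43 is prime, the nonzero elements of ℤ_{43} form a cyclic group of order 42.
As gcd(23, 42) = 1, raising to the 23rd power is a bijection on this group: if s^23 ≡ t^23 then (st^{−1})^23 = 1, and the only element of order dividing gcd(23, 42) = 1 is 1, so s = t.
With g(0) = 0 this makes g injective on all of ℤ_{43}, hence bijective (finite equal-size domain and codomain). In particular g is bijective.
Since g is bijective, we find the preimage of 21. The inverse of x ↦ x^23 on (ℤ_{43})^× is x ↦ x^11, because 23·11 = 253 = 6·42 + 1 ≡ 1 (mod 42) and x^{42} = 1 for x ≠ 0 (Fermat). So g⁻¹(21) = 21^11 mod 43.
Repeated squaring mod 43: 21^1 ≡ 21, 21^2 ≡ 21² = 441 ≡ 11, 21^4 ≡ 11² = 121 ≡ 35, 21^8 ≡ 35² = 1225 ≡ 21. Since 11 = 8 + 2 + 1, 21^11 ≡ 21·11·21: 21·11 = 231 ≡ 16, then 16·21 = 336 ≡ 35. So 21^11 ≡ 35 (mod 43).
Hence g⁻¹(21) = 35.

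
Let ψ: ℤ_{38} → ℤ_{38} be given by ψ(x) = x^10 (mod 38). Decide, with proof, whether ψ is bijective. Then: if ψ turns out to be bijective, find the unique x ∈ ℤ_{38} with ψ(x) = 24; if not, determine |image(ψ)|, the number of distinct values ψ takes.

20

ψ(18): Repeated squaring mod 38: 18^1 ≡ 18, 18^2 ≡ 18² = 324 ≡ 20, 18^4 ≡ 20² = 400 ≡ 20, 18^8 ≡ 20² = 400 ≡ 20. Since 10 = 8 + 2, 18^10 ≡ 20·20: 20·20 = 400 ≡ 20. So 18^10 ≡ 20 (mod 38).
ψ(20): Repeated squaring mod 38: 20^1 ≡ 20, 20^2 ≡ 20² = 400 ≡ 20, 20^4 ≡ 20² = 400 ≡ 20, 20^8 ≡ 20² = 400 ≡ 20. Since 10 = 8 + 2, 20^10 ≡ 20·20: 20·20 = 400 ≡ 20. So 20^10 ≡ 20 (mod 38).
So ψ(18) = ψ(20) = 20 while 18 ≠ 20, so ψ is not injective, hence not bijective.
Since ψ is not bijective, we determine |image(ψ)|. Computing x^10 mod 38 for each x (by repeated squaring, reducing mod 38 at every step), the values ψ(0), ψ(1), …, ψ(37) are: 0, 1, 36, 35, 4, 5, 6, 7, 30, 9, 28, 11, 26, 25, 24, 23, 16, 17, 20, 19, 20, 17, 16, 23, 24, 25, 26, 11, 28, 9, 30, 7, 6, 5, 4, 35, 36, 1.
The distinct values are {0, 1, 4, 5, 6, 7, 9, 11, 16, 17, 19, 20, 23, 24, 25, 26, 28, 30, 35, 36}; there are 20 of them.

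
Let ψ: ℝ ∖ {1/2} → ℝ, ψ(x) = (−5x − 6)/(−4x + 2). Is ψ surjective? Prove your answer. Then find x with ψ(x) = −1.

-4/9

If ψ(x) = 5/4, cross-multiplying gives −4(−5x − 6) = −5(−4x + 2), which simplifies to 24 = −10 — false.  So 5/4 has no preimage and ψ is not surjective.
Solving ψ(x) = −1: cross-multiplying gives −5x − 6 = −1(−4x + 2), which rearranges to −9x = 4, so x = −4/9.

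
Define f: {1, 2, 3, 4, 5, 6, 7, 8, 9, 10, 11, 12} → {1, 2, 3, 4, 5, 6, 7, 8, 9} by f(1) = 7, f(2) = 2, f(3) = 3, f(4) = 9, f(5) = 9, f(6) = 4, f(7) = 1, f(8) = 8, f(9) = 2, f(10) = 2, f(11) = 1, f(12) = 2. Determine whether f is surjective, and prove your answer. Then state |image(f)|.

7

No element maps to 5, so f is not surjective.
The image of f is {1, 2, 3, 4, 7, 8, 9}, which has 7 elements.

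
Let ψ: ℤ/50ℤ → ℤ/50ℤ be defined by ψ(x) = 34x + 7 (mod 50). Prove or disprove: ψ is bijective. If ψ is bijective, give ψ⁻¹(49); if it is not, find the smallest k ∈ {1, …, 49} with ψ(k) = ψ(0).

Recall that ψ is injective when ψ(s) = ψ(t) forces s = t.
We have gcd(34, 50) = 2 > 1. Taking s = 0 and t = 25: ψ(0) = 7 and ψ(25) = 34·25 + 7 = 857 ≡ 7 (mod 50).
So ψ(0) = ψ(25) while 0 ≠ 25, thus ψ is not injective, hence not bijective.
Since ψ is not bijective, we find the least positive k with ψ(k) = ψ(0): this means 34k ≡ 0 (mod 50), i.e. 50 ∣ 34k. Since gcd(34, 50) = 2, dividing through by 2 this holds exactly when 25 ∣ 17k, and as gcd(17, 25) = 1, exactly when 25 ∣ k.
The smallest positive such k is 25.

25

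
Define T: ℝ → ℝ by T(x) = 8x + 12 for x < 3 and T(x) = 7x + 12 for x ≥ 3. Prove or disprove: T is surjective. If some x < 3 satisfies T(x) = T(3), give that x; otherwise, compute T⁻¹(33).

21/8

Both pieces are strictly increasing (slopes 8 and 7), so each is injective on its own interval.
The left piece maps (−∞, 3) onto (−∞, 36); the right piece maps [3, ∞) onto [33, ∞).
The union (−∞, 36) ∪ [33, ∞) covers ℝ, so T is surjective.
For the follow-up: the images overlap, so an x < 3 with T(x) = T(3) exists. T(3) = 33; solving 8x + 12 = 33 for x < 3 gives x = (33 − 12)/8 = 21/8.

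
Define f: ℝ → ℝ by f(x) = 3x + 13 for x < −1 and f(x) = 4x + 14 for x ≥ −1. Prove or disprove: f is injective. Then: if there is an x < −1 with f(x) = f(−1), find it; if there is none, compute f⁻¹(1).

-4

Both pieces are strictly increasing (slopes 3 and 4), so each is injective on its own interval.
The left piece maps (−∞, −1) onto (−∞, 10); the right piece maps [−1, ∞) onto [10, ∞).
These images are disjoint, so no value is attained by both pieces. Hence f is injective.
Because the two images are disjoint, no x < −1 has f(x) = f(−1), so we compute f⁻¹(1): 1 lies in (−∞, 10), so solve 3x + 13 = 1: x = (1 − 13)/3 = −4.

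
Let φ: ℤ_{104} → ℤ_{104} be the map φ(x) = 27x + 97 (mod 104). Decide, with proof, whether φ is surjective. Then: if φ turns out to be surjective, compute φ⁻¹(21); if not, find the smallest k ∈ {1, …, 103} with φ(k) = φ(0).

Since gcd(27, 104) = 1, 27 is invertible modulo 104. Euclid's algorithm: 104 = 3·27 + 23, 27 = 1·23 + 4, 23 = 5·4 + 3, 4 = 1·3 + 1; back-substituting gives 1 = 27·27 − 7·104, so 27⁻¹ ≡ 27 (mod 104).
For any y ∈ ℤ_{104}, x = 27(y − 97) mod 104 satisfies φ(x) = 27·27(y − 97) + 97 ≡ y (since 27·27 ≡ 1 mod 104). So every y has a preimage.
Thus φ is surjective.
Since φ is surjective, we compute φ⁻¹(21): solve 27x + 97 ≡ 21 (mod 104), i.e. 27x ≡ 28 (mod 104).
Multiplying by 27⁻¹ = 27 gives x ≡ 27·28 = 756 = 7·104 + 28 ≡ 28 (mod 104).
Check: φ(28) = 27·28 + 97 = 853 = 8·104 + 21 ≡ 21 (mod 104).

28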